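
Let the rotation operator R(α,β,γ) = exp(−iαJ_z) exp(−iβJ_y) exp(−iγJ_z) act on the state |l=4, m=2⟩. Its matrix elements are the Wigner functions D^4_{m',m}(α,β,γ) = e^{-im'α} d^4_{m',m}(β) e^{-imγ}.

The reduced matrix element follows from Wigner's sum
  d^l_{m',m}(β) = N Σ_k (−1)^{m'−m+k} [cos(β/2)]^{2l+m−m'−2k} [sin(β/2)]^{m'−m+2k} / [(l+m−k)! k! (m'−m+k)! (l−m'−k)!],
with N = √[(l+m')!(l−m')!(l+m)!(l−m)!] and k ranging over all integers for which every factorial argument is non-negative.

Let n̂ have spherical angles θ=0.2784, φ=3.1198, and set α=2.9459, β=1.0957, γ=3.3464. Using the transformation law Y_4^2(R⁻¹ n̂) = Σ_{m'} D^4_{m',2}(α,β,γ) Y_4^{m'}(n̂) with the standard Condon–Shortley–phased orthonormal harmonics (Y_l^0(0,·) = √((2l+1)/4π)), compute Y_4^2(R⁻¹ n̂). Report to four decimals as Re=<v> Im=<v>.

Re=0.3454 Im=-0.2068

Need the full column D^4_{m',2} for m'=−4..4 at α=2.9459, β=1.0957, γ=3.3464.
cos(β/2)=0.853646, sin(β/2)=0.520853
d^4_{-4,2}: single k=6 term ⇒ +0.076989;  D = +0.028443-0.071542i
d^4_{-3,2}: k∈[5..6] ⇒ +0.267667 -0.033216 = +0.234451;  D = -0.127326+0.196864i
d^4_{-2,2}: k∈[4..6] ⇒ +0.586225 -0.174594 +0.005417 = +0.417048;  D = +0.290261-0.299462i
d^4_{-1,2}: k∈[3..5] ⇒ +0.905838 -0.505844 +0.037664 = +0.437658;  D = -0.359898+0.249034i
d^4_{0,2}: k∈[2..4] ⇒ +0.995909 -0.988696 +0.138028 = +0.145241;  D = +0.133226-0.057843i
d^4_{1,2}: k∈[1..3] ⇒ +0.729957 -1.358757 +0.337229 = -0.291571;  D = +0.284925-0.061899i
d^4_{2,2}: k∈[0..2] ⇒ +0.281984 -1.259736 +0.586225 = -0.391528;  D = -0.391463+0.007137i
d^4_{3,2}: k∈[0..1] ⇒ -0.643762 +0.718987 = +0.075225;  D = -0.074044-0.013280i
d^4_{4,2}: single k=0 term ⇒ +0.555491;  D = +0.517263+0.202508i
Y_4^{m'}(θ=0.2784,φ=3.1198) and Σ D·Y over m':
  (+0.0284-0.0715i)·(+0.0025+0.0002i)  (-0.1273+0.1969i)·(-0.0249-0.0016i)  (+0.2903-0.2995i)·(+0.1381+0.0060i)  (-0.3599+0.2490i)·(-0.4338-0.0095i)  (+0.1332-0.0578i)·(+0.5478+0.0000i)  (+0.2849-0.0619i)·(+0.4338-0.0095i)  (-0.3915+0.0071i)·(+0.1381-0.0060i)  (-0.0740-0.0133i)·(+0.0249-0.0016i)  (+0.5173+0.2025i)·(+0.0025-0.0002i)
Y_4^2(R⁻¹ n̂) = +0.345433-0.206825i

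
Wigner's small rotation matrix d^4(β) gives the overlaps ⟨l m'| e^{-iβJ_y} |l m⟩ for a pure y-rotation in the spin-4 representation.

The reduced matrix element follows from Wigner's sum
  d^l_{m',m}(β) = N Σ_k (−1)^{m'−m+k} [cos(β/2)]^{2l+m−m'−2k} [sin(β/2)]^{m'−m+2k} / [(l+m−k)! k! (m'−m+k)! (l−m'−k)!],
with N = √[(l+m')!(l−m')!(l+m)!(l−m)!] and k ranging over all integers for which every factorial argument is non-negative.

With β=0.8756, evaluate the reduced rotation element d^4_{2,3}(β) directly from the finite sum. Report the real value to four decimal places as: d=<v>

d=0.2717

d^4_{2,3}(β=0.8756) via Wigner's sum:
c=cos(0.8756/2)=0.905687, s=sin(0.8756/2)=0.423948; N=√[720·2·5040·1]=2693.993318
k∈{1,2} keeps every argument non-negative
  k=1: (−1)^0·2693.9933/(720)·0.9057^7·0.4239^1 = +0.792907
  k=2: (−1)^1·2693.9933/(240)·0.9057^5·0.4239^3 = -0.521210
d^4_{2,3}(0.8756) = +0.792907 -0.521210 = +0.271697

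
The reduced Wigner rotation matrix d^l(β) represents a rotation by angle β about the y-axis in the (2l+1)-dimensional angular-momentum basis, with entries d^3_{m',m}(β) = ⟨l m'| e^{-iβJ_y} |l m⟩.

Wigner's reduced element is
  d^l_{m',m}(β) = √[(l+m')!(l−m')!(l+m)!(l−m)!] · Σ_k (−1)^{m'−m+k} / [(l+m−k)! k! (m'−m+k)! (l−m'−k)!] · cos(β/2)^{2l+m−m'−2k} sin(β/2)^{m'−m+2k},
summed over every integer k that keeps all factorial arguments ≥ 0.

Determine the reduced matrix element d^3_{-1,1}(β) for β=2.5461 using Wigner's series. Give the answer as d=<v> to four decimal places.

d^3_{-1,1}(β=2.5461) via Wigner's sum:
c=cos(2.5461/2)=0.293366, s=sin(2.5461/2)=0.956000; N=√[2·24·24·2]=48.000000
The bounds max(0,m−m')=2 and min(l+m,l−m')=4 give 3 terms
  k=2: (−1)^0·48.0000/(8)·0.2934^4·0.9560^2 = +0.040617
  k=3: (−1)^1·48.0000/(6)·0.2934^2·0.9560^4 = -0.575099
  k=4: (−1)^2·48.0000/(48)·0.2934^0·0.9560^6 = +0.763392
d^3_{-1,1}(2.5461) = +0.040617 -0.575099 +0.763392 = +0.228910

d=0.2289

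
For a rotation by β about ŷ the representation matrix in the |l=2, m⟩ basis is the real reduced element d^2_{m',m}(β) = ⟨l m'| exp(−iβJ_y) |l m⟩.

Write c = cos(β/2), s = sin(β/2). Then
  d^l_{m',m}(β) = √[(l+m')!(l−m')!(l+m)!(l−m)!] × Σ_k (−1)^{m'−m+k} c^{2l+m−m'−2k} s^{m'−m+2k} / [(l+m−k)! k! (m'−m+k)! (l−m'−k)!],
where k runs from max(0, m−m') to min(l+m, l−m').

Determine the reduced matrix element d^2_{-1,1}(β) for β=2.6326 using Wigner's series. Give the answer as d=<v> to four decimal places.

d^2_{-1,1}(β=2.6326) via Wigner's sum:
Half-angle: c=0.251758, s=0.967790. N=√(1·6·6·1)=6.000000
k: max(0,(1)−(-1))=2 … min(2+(1),2−(-1))=3
  k=2: (−1)^0·6.0000/(2)·0.2518^2·0.9678^2 = +0.178094
  k=3: (−1)^1·6.0000/(6)·0.2518^0·0.9678^4 = -0.877253
d^2_{-1,1}(2.6326) = +0.178094 -0.877253 = -0.699159

d=-0.6992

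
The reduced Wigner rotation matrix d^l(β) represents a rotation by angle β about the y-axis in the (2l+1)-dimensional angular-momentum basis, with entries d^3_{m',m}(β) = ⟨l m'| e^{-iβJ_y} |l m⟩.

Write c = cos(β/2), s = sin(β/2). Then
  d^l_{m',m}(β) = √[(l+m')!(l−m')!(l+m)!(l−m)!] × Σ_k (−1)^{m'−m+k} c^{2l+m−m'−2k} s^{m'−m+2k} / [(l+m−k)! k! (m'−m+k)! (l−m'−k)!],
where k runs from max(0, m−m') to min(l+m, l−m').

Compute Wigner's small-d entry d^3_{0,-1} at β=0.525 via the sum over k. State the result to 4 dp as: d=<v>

d^3_{0,-1}(β=0.525) via Wigner's sum:
Half-angle: c=0.965744, s=0.259496. N=√(6·6·2·24)=41.569219
The bounds max(0,m−m')=0 and min(l+m,l−m')=2 give 3 terms
  k=0: (−1)^1·41.5692/(12)·0.9657^5·0.2595^1 = -0.755147
  k=1: (−1)^2·41.5692/(4)·0.9657^3·0.2595^3 = +0.163564
  k=2: (−1)^3·41.5692/(12)·0.9657^1·0.2595^5 = -0.003936
d^3_{0,-1}(0.525) = -0.755147 +0.163564 -0.003936 = -0.595519

d=-0.5955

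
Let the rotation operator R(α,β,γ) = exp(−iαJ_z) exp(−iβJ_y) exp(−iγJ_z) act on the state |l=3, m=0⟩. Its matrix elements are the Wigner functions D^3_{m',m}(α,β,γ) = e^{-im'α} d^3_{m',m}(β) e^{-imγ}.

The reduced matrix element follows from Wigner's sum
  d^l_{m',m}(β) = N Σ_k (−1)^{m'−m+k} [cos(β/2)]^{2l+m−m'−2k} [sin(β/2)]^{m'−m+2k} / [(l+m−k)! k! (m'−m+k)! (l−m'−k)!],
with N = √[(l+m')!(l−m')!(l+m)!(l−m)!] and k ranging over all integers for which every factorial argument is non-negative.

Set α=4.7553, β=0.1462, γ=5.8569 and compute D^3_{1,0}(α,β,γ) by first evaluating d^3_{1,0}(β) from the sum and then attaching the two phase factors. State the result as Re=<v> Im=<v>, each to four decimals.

First d^3_{1,0}(β=0.1462), then the phase factors e^{-i(1)α} and e^{-i(0)γ}:
With c≡cos(β/2)=0.997329 and s≡sin(β/2)=0.073035, N=[24·2·6·6]^{1/2}=41.569219
Admissible k: 0..2 (factorial args all ≥0)
  k=0: (−1)^1·41.5692/(12)·0.9973^5·0.0730^1 = -0.249640
  k=1: (−1)^2·41.5692/(4)·0.9973^3·0.0730^3 = +0.004016
  k=2: (−1)^3·41.5692/(12)·0.9973^1·0.0730^5 = -0.000007
d^3_{1,0}(0.1462) = -0.249640 +0.004016 -0.000007 = -0.245631
D = (+0.042898+0.999079i)·(-0.245631)·(+1.000000+0.000000i) = -0.010537-0.245405i

Re=-0.0105 Im=-0.2454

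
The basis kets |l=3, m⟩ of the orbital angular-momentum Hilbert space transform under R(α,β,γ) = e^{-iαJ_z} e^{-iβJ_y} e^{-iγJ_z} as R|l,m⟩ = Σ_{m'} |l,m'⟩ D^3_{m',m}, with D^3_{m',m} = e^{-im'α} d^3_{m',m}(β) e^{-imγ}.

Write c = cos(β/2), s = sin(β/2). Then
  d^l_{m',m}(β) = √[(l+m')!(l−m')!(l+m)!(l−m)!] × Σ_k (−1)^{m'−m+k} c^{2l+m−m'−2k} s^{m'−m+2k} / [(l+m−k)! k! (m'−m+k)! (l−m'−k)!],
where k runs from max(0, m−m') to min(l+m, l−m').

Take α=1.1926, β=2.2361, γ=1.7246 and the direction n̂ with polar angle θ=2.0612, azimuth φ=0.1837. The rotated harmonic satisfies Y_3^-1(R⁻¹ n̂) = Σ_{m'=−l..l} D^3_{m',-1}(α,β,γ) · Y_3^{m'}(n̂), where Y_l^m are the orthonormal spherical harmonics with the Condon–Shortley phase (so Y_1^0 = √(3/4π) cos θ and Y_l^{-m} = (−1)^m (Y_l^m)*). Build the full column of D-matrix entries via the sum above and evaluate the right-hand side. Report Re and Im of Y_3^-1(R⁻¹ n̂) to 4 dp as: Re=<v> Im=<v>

Need the full column D^3_{m',-1} for m'=−3..3 at α=1.1926, β=2.2361, γ=1.7246.
cos(β/2)=0.437437, sin(β/2)=0.899249
d^3_{-3,-1}: single k=2 term ⇒ +0.114675;  D = +0.063801-0.095287i
d^3_{-2,-1}: k∈[1..2] ⇒ +0.045547 -0.384960 = -0.339414;  D = +0.192372+0.279633i
d^3_{-1,-1}: k∈[0..2] ⇒ +0.007006 -0.236871 +0.750762 = +0.520897;  D = -0.507838+0.115907i
d^3_{0,-1}: k∈[0..2] ⇒ -0.049894 +0.632555 -0.891058 = -0.308398;  D = +0.047246-0.304757i
d^3_{1,-1}: k∈[0..2] ⇒ +0.177653 -1.001015 +0.528786 = -0.294576;  D = -0.253864-0.149426i
d^3_{2,-1}: k∈[0..1] ⇒ -0.384960 +0.813421 = +0.428461;  D = +0.338323-0.262900i
d^3_{3,-1}: single k=0 term ⇒ +0.484615;  D = -0.135045-0.465418i
Y_3^{m'}(θ=2.0612,φ=0.1837) and Σ D·Y over m':
  (+0.0638-0.0953i)·(+0.2440-0.1500i)  (+0.1924+0.2796i)·(-0.3496+0.1345i)  (-0.5078+0.1159i)·(+0.0306-0.0057i)  (+0.0472-0.3048i)·(+0.3323+0.0000i)  (-0.2539-0.1494i)·(-0.0306-0.0057i)  (+0.3383-0.2629i)·(-0.3496-0.1345i)  (-0.1350-0.4654i)·(-0.2440-0.1500i)
Y_3^-1(R⁻¹ n̂) = -0.286333-0.013326i

Re=-0.2863 Im=-0.0133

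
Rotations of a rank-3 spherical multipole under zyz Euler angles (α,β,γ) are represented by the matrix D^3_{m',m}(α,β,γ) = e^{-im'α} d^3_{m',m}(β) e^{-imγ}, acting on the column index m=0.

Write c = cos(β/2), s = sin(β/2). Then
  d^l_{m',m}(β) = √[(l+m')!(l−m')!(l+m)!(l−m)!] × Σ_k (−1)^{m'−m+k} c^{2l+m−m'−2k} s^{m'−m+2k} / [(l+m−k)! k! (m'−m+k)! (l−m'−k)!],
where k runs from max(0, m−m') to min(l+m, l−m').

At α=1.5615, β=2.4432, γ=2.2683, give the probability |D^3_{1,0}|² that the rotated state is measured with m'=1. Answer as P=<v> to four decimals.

First d^3_{1,0}(β=2.4432), then the phase factors e^{-i(1)α} and e^{-i(0)γ}:
Half-angle: c=0.342143, s=0.939648. N=√(24·2·6·6)=41.569219
k: max(0,(0)−(1))=0 … min(3+(0),3−(1))=2
  k=0: (−1)^1·41.5692/(12)·0.3421^5·0.9396^1 = -0.015261
  k=1: (−1)^2·41.5692/(4)·0.3421^3·0.9396^3 = +0.345326
  k=2: (−1)^3·41.5692/(12)·0.3421^1·0.9396^5 = -0.868208
d^3_{1,0}(2.4432) = -0.015261 +0.345326 -0.868208 = -0.538143
|D^3_{1,0}|² = |d^3_{1,0}(β)|² = (-0.538143)² = 0.289598 (the z-rotation phases have unit modulus)

P=0.2896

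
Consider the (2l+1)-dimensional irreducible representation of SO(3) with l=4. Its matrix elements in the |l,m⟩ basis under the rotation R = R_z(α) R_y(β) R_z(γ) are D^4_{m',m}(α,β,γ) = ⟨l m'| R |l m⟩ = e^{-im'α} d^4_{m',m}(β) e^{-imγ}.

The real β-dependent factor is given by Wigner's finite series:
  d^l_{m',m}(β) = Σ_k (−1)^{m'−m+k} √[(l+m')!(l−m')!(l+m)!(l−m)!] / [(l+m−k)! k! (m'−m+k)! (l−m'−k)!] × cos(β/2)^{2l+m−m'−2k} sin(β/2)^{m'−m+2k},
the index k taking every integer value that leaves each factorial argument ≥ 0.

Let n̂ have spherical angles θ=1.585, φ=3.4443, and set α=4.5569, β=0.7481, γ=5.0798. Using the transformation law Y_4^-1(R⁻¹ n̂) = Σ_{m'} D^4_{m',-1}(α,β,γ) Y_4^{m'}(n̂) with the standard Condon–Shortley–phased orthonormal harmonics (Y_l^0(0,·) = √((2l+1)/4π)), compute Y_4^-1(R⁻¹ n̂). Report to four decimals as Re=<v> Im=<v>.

Need the full column D^4_{m',-1} for m'=−4..4 at α=4.5569, β=0.7481, γ=5.0798.
cos(β/2)=0.930855, sin(β/2)=0.365388
d^4_{-4,-1}: single k=3 term ⇒ +0.255134;  D = -0.064244-0.246913i
d^4_{-3,-1}: k∈[2..3] ⇒ +0.689402 -0.177038 = +0.512364;  D = +0.509852-0.050670i
d^4_{-2,-1}: k∈[1..3] ⇒ +0.938784 -0.723238 +0.074291 = +0.289837;  D = -0.016348+0.289376i
d^4_{-1,-1}: k∈[0..3] ⇒ +0.563711 -1.302847 +0.401484 -0.020620 = -0.358271;  D = +0.350256+0.075359i
d^4_{0,-1}: k∈[0..3] ⇒ -0.989565 +0.914831 -0.140957 +0.003620 = -0.212071;  D = -0.076176+0.197918i
d^4_{1,-1}: k∈[0..3] ⇒ +0.868565 -0.401484 +0.030930 -0.000318 = +0.497693;  D = +0.431188+0.248545i
d^4_{2,-1}: k∈[0..2] ⇒ -0.482158 +0.111436 -0.003434 = -0.374156;  D = +0.234798-0.291312i
d^4_{3,-1}: k∈[0..1] ⇒ +0.177038 -0.016367 = +0.160671;  D = -0.107972-0.118984i
d^4_{4,-1}: single k=0 term ⇒ -0.039311;  D = -0.032851+0.021590i
Y_4^{m'}(θ=1.585,φ=3.4443) and Σ D·Y over m':
  (-0.0642-0.2469i)·(+0.1558-0.4140i)  (+0.5099-0.0507i)·(+0.0109-0.0140i)  (-0.0163+0.2894i)·(-0.2746+0.1901i)  (+0.3503+0.0754i)·(-0.0192+0.0060i)  (-0.0762+0.1979i)·(+0.3167+0.0000i)  (+0.4312+0.2485i)·(+0.0192+0.0060i)  (+0.2348-0.2913i)·(-0.2746-0.1901i)  (-0.1080-0.1190i)·(-0.0109-0.0140i)  (-0.0329+0.0216i)·(+0.1558+0.4140i)
Y_4^-1(R⁻¹ n̂) = -0.316791-0.003492i

Re=-0.3168 Im=-0.0035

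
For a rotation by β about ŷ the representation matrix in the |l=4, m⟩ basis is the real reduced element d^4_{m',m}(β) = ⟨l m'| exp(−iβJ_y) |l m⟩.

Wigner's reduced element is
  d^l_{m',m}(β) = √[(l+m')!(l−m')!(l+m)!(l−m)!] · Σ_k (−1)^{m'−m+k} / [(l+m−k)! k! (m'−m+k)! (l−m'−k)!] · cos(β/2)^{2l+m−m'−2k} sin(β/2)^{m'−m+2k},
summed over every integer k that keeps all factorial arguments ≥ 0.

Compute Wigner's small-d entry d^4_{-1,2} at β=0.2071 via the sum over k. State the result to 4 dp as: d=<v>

d=0.0150

d^4_{-1,2}(β=0.2071) via Wigner's sum:
With c≡cos(β/2)=0.994643 and s≡sin(β/2)=0.103365, N=[6·120·720·2]^{1/2}=1018.233765
k: max(0,(2)−(-1))=3 … min(4+(2),4−(-1))=5
  k=3: (−1)^0·1018.2338/(72)·0.9946^5·0.1034^3 = +0.015205
  k=4: (−1)^1·1018.2338/(48)·0.9946^3·0.1034^5 = -0.000246
  k=5: (−1)^2·1018.2338/(240)·0.9946^1·0.1034^7 = +0.000001
d^4_{-1,2}(0.2071) = +0.015205 -0.000246 +0.000001 = +0.014959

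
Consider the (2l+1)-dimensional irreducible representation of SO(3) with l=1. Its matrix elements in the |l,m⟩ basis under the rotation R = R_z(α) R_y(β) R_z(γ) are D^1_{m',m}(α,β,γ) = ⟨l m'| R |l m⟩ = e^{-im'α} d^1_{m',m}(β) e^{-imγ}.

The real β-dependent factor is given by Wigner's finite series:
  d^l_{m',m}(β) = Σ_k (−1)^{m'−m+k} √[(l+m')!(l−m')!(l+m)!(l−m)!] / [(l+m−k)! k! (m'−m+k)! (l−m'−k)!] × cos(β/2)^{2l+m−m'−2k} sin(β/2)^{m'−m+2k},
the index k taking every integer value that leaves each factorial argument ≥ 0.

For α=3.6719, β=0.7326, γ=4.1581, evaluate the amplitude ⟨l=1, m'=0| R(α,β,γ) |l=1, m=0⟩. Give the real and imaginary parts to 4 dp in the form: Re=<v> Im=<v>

Re=0.7434 Im=0.0000

First d^1_{0,0}(β=0.7326), then the phase factors e^{-i(0)α} and e^{-i(0)γ}:
c=cos(0.7326/2)=0.933659, s=sin(0.7326/2)=0.358163; N=√[1·1·1·1]=1.000000
k∈{0,1} keeps every argument non-negative
  k=0: (−1)^0·1.0000/(1)·0.9337^2·0.3582^0 = +0.871719
  k=1: (−1)^1·1.0000/(1)·0.9337^0·0.3582^2 = -0.128281
d^1_{0,0}(0.7326) = +0.871719 -0.128281 = +0.743438
D = (+1.000000+0.000000i)·(+0.743438)·(+1.000000+0.000000i) = +0.743438+0.000000i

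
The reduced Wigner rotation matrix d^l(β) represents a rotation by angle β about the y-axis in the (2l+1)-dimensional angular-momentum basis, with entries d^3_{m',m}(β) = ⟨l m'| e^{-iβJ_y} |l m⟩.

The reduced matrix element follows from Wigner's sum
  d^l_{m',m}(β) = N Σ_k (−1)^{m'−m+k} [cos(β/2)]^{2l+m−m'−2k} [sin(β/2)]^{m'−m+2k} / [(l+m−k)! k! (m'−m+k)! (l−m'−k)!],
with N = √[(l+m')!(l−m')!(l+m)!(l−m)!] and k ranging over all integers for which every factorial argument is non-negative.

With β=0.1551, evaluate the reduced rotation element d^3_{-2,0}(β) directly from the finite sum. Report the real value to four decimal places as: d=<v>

d^3_{-2,0}(β=0.1551) via Wigner's sum:
With c≡cos(β/2)=0.996995 and s≡sin(β/2)=0.077472, N=[1·120·6·6]^{1/2}=65.726707
k∈{2,3} keeps every argument non-negative
  k=2: (−1)^0·65.7267/(12)·0.9970^4·0.0775^2 = +0.032481
  k=3: (−1)^1·65.7267/(12)·0.9970^2·0.0775^4 = -0.000196
d^3_{-2,0}(0.1551) = +0.032481 -0.000196 = +0.032285

d=0.0323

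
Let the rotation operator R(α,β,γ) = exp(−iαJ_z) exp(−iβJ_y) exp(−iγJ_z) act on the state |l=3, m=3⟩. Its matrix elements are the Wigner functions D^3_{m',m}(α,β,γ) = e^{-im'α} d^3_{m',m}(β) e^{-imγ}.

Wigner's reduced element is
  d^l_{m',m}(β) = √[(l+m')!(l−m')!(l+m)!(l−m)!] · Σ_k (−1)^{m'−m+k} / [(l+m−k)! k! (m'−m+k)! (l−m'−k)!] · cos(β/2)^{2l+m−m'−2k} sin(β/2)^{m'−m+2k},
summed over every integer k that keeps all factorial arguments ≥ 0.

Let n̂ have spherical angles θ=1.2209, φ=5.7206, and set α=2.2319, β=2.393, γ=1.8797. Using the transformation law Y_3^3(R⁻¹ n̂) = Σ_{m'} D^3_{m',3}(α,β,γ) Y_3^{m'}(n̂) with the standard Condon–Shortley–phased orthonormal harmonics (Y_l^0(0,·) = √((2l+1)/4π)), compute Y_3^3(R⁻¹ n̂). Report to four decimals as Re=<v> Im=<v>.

Need the full column D^3_{m',3} for m'=−3..3 at α=2.2319, β=2.393, γ=1.8797.
cos(β/2)=0.365618, sin(β/2)=0.930765
d^3_{-3,3}: single k=6 term ⇒ +0.650191;  D = +0.319787+0.566113i
d^3_{-2,3}: single k=5 term ⇒ +0.625609;  D = +0.241026-0.577316i
d^3_{-1,3}: single k=4 term ⇒ +0.388562;  D = -0.374936+0.101996i
d^3_{0,3}: single k=3 term ⇒ +0.176245;  D = +0.140934+0.105829i
d^3_{1,3}: single k=2 term ⇒ +0.059956;  D = -0.001020-0.059948i
d^3_{2,3}: single k=1 term ⇒ +0.014895;  D = -0.011600+0.009344i
d^3_{3,3}: single k=0 term ⇒ +0.002389;  D = +0.002325+0.000548i
Y_3^{m'}(θ=1.2209,φ=5.7206) and Σ D·Y over m':
  (+0.3198+0.5661i)·(-0.0404+0.3435i)  (+0.2410-0.5773i)·(+0.1333+0.2790i)  (-0.3749+0.1020i)·(-0.1059-0.0668i)  (+0.1409+0.1058i)·(-0.3086+0.0000i)  (-0.0010-0.0599i)·(+0.1059-0.0668i)  (-0.0116+0.0093i)·(+0.1333-0.2790i)  (+0.0023+0.0005i)·(+0.0404+0.3435i)
Y_3^3(R⁻¹ n̂) = -0.014319+0.057911i

Re=-0.0143 Im=0.0579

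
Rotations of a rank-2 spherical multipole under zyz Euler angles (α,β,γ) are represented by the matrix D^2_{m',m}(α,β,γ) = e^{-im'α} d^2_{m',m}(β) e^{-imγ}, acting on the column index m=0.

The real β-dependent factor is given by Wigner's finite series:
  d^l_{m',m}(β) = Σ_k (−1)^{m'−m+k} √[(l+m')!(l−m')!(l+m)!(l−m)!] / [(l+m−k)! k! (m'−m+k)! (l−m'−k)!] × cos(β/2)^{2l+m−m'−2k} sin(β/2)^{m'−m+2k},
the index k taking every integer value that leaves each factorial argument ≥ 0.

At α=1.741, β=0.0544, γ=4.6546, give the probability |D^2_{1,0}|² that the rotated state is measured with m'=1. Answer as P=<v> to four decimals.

First d^2_{1,0}(β=0.0544), then the phase factors e^{-i(1)α} and e^{-i(0)γ}:
c=cos(0.0544/2)=0.999630, s=sin(0.0544/2)=0.027197; N=√[6·1·2·2]=4.898979
Admissible k: 0..1 (factorial args all ≥0)
  k=0: (−1)^1·4.8990/(2)·0.9996^3·0.0272^1 = -0.066544
  k=1: (−1)^2·4.8990/(2)·0.9996^1·0.0272^3 = +0.000049
d^2_{1,0}(0.0544) = -0.066544 +0.000049 = -0.066495
|D^2_{1,0}|² = |d^2_{1,0}(β)|² = (-0.066495)² = 0.004422 (the z-rotation phases have unit modulus)

P=0.0044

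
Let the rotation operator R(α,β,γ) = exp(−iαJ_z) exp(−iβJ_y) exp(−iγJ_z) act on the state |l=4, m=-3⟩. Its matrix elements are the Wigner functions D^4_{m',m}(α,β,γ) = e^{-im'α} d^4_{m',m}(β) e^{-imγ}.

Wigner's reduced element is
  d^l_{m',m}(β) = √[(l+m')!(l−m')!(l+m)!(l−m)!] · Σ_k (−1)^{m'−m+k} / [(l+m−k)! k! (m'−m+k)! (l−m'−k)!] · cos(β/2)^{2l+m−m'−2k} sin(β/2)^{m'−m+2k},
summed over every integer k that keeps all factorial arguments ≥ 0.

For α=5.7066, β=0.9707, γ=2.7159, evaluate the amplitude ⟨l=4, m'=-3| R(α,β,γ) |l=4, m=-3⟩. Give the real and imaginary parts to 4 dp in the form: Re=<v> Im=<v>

First d^4_{-3,-3}(β=0.9707), then the phase factors e^{-i(-3)α} and e^{-i(-3)γ}:
With c≡cos(β/2)=0.884512 and s≡sin(β/2)=0.466518, N=[1·5040·1·5040]^{1/2}=5040.000000
k: max(0,(-3)−(-3))=0 … min(4+(-3),4−(-3))=1
  k=0: (−1)^0·5040.0000/(5040)·0.8845^8·0.4665^0 = +0.374653
  k=1: (−1)^1·5040.0000/(720)·0.8845^6·0.4665^2 = -0.729552
d^4_{-3,-3}(0.9707) = +0.374653 -0.729552 = -0.354900
Attach z-rotation phases: D = e^{-i(-3)(5.7066)}·(-0.354900)·e^{-i(-3)(2.7159)} = -0.351682-0.047681i

Re=-0.3517 Im=-0.0477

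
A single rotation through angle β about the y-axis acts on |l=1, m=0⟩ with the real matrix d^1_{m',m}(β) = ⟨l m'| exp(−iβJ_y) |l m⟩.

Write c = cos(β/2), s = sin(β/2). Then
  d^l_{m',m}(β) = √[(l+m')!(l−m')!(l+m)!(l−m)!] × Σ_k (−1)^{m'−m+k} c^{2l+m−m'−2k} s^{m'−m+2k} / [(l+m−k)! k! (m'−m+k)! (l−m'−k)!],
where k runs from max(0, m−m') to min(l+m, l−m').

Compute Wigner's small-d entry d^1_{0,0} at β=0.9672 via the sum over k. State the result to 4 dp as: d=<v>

d^1_{0,0}(β=0.9672) via Wigner's sum:
c=cos(0.9672/2)=0.885327, s=sin(0.9672/2)=0.464969; N=√[1·1·1·1]=1.000000
The bounds max(0,m−m')=0 and min(l+m,l−m')=1 give 2 terms
  k=0: (−1)^0·1.0000/(1)·0.8853^2·0.4650^0 = +0.783803
  k=1: (−1)^1·1.0000/(1)·0.8853^0·0.4650^2 = -0.216197
d^1_{0,0}(0.9672) = +0.783803 -0.216197 = +0.567607

d=0.5676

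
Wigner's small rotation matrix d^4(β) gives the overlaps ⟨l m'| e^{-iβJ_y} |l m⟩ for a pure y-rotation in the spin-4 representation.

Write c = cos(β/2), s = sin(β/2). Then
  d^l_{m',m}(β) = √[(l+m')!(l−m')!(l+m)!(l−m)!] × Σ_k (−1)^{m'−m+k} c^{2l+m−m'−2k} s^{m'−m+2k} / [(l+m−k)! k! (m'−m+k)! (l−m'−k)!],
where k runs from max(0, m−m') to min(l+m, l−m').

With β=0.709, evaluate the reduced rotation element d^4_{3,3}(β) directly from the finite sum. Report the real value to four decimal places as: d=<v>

d=0.0245

d^4_{3,3}(β=0.709) via Wigner's sum:
With c≡cos(β/2)=0.937820 and s≡sin(β/2)=0.347121, N=[5040·1·5040·1]^{1/2}=5040.000000
k: max(0,(3)−(3))=0 … min(4+(3),4−(3))=1
  k=0: (−1)^0·5040.0000/(5040)·0.9378^8·0.3471^0 = +0.598352
  k=1: (−1)^1·5040.0000/(720)·0.9378^6·0.3471^2 = -0.573824
d^4_{3,3}(0.709) = +0.598352 -0.573824 = +0.024528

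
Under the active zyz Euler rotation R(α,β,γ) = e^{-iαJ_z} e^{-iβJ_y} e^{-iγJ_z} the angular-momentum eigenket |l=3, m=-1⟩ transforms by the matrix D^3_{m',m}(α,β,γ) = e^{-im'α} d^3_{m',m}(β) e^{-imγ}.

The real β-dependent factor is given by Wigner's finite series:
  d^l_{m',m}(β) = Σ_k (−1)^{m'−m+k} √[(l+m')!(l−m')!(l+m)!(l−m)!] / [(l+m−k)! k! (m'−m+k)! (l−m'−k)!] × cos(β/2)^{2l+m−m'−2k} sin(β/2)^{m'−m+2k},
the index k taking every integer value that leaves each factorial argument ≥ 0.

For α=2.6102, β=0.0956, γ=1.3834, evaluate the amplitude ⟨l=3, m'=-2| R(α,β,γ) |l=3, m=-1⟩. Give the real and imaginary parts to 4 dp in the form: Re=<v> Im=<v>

Re=0.1419 Im=0.0471

First d^3_{-2,-1}(β=0.0956), then the phase factors e^{-i(-2)α} and e^{-i(-1)γ}:
Half-angle: c=0.998858, s=0.047782. N=√(1·120·2·24)=75.894664
k: max(0,(-1)−(-2))=1 … min(3+(-1),3−(-2))=2
  k=1: (−1)^0·75.8947/(24)·0.9989^5·0.0478^1 = +0.150238
  k=2: (−1)^1·75.8947/(12)·0.9989^3·0.0478^3 = -0.000688
d^3_{-2,-1}(0.0956) = +0.150238 -0.000688 = +0.149551
Attach z-rotation phases: D = e^{-i(-2)(2.6102)}·(+0.149551)·e^{-i(-1)(1.3834)} = +0.141930+0.047131i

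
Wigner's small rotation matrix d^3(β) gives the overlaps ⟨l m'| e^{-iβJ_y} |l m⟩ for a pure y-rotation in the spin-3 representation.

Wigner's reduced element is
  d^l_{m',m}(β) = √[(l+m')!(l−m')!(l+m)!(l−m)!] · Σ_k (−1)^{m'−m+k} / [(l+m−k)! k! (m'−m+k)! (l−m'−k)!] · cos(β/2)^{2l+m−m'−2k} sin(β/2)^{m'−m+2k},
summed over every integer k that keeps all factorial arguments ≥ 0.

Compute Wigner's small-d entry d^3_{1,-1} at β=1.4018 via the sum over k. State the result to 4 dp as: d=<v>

d=0.1150

d^3_{1,-1}(β=1.4018) via Wigner's sum:
Half-angle: c=0.764262, s=0.644906. N=√(24·2·2·24)=48.000000
The bounds max(0,m−m')=0 and min(l+m,l−m')=2 give 3 terms
  k=0: (−1)^2·48.0000/(8)·0.7643^4·0.6449^2 = +0.851360
  k=1: (−1)^3·48.0000/(6)·0.7643^2·0.6449^4 = -0.808276
  k=2: (−1)^4·48.0000/(48)·0.7643^0·0.6449^6 = +0.071941
d^3_{1,-1}(1.4018) = +0.851360 -0.808276 +0.071941 = +0.115025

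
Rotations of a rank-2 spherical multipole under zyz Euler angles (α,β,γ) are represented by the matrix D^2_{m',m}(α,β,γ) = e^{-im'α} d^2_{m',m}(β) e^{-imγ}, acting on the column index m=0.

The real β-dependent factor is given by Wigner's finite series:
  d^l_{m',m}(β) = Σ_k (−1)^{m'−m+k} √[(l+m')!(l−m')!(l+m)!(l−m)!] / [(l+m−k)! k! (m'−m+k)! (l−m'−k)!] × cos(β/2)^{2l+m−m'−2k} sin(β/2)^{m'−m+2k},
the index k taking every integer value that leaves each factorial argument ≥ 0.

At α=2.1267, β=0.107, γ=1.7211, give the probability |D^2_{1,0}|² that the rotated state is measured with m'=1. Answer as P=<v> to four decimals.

P=0.0169

D^2_{1,0}(2.1267,0.107,1.7211) = e^{-i·1·2.1267}·d^2_{1,0}(0.107)·e^{-i·0·1.7211}. Compute d first:
With c≡cos(β/2)=0.998569 and s≡sin(β/2)=0.053474, N=[6·1·2·2]^{1/2}=4.898979
k: max(0,(0)−(1))=0 … min(2+(0),2−(1))=1
  k=0: (−1)^1·4.8990/(2)·0.9986^3·0.0535^1 = -0.130424
  k=1: (−1)^2·4.8990/(2)·0.9986^1·0.0535^3 = +0.000374
d^2_{1,0}(0.107) = -0.130424 +0.000374 = -0.130050
|D^2_{1,0}|² = |d^2_{1,0}(β)|² = (-0.130050)² = 0.016913 (the z-rotation phases have unit modulus)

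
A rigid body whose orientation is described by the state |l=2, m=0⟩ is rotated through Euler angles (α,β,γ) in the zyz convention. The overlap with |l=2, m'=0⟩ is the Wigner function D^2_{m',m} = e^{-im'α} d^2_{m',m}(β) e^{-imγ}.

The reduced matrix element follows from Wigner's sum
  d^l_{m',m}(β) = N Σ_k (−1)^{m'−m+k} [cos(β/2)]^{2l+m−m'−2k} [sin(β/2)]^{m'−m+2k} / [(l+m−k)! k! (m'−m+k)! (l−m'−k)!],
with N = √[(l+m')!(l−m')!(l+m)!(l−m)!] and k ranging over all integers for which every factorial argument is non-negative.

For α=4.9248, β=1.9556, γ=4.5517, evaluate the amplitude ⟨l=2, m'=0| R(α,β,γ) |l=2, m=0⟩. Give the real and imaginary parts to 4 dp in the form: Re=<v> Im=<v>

Re=-0.2886 Im=0.0000

First d^2_{0,0}(β=1.9556), then the phase factors e^{-i(0)α} and e^{-i(0)γ}:
With c≡cos(β/2)=0.558848 and s≡sin(β/2)=0.829270, N=[2·2·2·2]^{1/2}=4.000000
k∈{0,1,2} keeps every argument non-negative
  k=0: (−1)^0·4.0000/(4)·0.5588^4·0.8293^0 = +0.097538
  k=1: (−1)^1·4.0000/(1)·0.5588^2·0.8293^2 = -0.859092
  k=2: (−1)^2·4.0000/(4)·0.5588^0·0.8293^4 = +0.472916
d^2_{0,0}(1.9556) = +0.097538 -0.859092 +0.472916 = -0.288638
Attach z-rotation phases: D = e^{-i(0)(4.9248)}·(-0.288638)·e^{-i(0)(4.5517)} = -0.288638+0.000000i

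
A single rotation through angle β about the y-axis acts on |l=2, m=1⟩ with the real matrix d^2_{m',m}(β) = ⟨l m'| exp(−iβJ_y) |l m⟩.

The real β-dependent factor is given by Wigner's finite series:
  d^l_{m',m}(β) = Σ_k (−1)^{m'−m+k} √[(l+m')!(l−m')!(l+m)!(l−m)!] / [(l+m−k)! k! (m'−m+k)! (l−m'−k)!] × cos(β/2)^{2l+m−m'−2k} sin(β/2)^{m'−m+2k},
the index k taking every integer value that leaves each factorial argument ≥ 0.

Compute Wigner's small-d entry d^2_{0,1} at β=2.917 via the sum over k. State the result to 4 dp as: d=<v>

d^2_{0,1}(β=2.917) via Wigner's sum:
c=cos(2.917/2)=0.112060, s=sin(2.917/2)=0.993701; N=√[2·2·6·1]=4.898979
k: max(0,(1)−(0))=1 … min(2+(1),2−(0))=2
  k=1: (−1)^0·4.8990/(2)·0.1121^3·0.9937^1 = +0.003425
  k=2: (−1)^1·4.8990/(2)·0.1121^1·0.9937^3 = -0.269337
d^2_{0,1}(2.917) = +0.003425 -0.269337 = -0.265912

d=-0.2659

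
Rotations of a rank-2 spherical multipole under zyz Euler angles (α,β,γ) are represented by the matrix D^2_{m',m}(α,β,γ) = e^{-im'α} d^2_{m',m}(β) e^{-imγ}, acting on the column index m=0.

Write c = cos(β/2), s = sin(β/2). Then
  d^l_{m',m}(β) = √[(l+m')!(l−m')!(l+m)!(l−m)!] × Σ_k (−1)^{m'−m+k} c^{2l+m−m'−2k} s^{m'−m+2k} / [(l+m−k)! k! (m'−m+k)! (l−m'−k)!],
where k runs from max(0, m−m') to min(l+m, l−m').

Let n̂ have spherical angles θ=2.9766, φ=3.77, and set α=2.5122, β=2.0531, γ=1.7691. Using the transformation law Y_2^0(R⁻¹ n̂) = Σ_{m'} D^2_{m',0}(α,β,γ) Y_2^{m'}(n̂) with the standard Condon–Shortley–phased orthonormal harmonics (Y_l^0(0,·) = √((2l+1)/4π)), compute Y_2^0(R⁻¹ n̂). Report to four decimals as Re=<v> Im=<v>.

Re=-0.0766 Im=0.0000

Need the full column D^2_{m',0} for m'=−2..2 at α=2.5122, β=2.0531, γ=1.7691.
cos(β/2)=0.517773, sin(β/2)=0.855518
d^2_{-2,0}: single k=2 term ⇒ +0.480633;  D = +0.147541-0.457427i
d^2_{-1,0}: k∈[1..2] ⇒ +0.290887 -0.794150 = -0.503263;  D = +0.406830-0.296248i
d^2_{0,0}: k∈[0..2] ⇒ +0.071872 -0.784870 +0.535693 = -0.177305;  D = -0.177305+0.000000i
d^2_{1,0}: k∈[0..1] ⇒ -0.290887 +0.794150 = +0.503263;  D = -0.406830-0.296248i
d^2_{2,0}: single k=0 term ⇒ +0.480633;  D = +0.147541+0.457427i
Y_2^{m'}(θ=2.9766,φ=3.77) and Σ D·Y over m':
  (+0.1475-0.4574i)·(+0.0032-0.0099i)  (+0.4068-0.2962i)·(+0.1013-0.0736i)  (-0.1773+0.0000i)·(+0.6053+0.0000i)  (-0.4068-0.2962i)·(-0.1013-0.0736i)  (+0.1475+0.4574i)·(+0.0032+0.0099i)
Y_2^0(R⁻¹ n̂) = -0.076642+0.000000i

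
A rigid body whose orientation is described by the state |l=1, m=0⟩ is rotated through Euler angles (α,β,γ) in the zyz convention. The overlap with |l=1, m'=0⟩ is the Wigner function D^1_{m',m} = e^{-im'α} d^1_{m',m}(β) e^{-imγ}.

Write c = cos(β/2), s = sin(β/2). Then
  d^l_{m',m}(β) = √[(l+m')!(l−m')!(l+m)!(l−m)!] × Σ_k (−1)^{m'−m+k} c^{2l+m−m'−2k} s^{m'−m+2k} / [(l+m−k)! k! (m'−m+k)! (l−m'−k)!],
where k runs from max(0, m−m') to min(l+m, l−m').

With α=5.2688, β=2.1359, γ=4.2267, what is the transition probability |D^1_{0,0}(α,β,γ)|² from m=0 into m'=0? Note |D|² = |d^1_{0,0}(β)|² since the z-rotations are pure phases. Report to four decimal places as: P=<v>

First d^1_{0,0}(β=2.1359), then the phase factors e^{-i(0)α} and e^{-i(0)γ}:
Half-angle: c=0.481921, s=0.876214. N=√(1·1·1·1)=1.000000
The bounds max(0,m−m')=0 and min(l+m,l−m')=1 give 2 terms
  k=0: (−1)^0·1.0000/(1)·0.4819^2·0.8762^0 = +0.232248
  k=1: (−1)^1·1.0000/(1)·0.4819^0·0.8762^2 = -0.767752
d^1_{0,0}(2.1359) = +0.232248 -0.767752 = -0.535503
|D^1_{0,0}|² = |d^1_{0,0}(β)|² = (-0.535503)² = 0.286764 (the z-rotation phases have unit modulus)

P=0.2868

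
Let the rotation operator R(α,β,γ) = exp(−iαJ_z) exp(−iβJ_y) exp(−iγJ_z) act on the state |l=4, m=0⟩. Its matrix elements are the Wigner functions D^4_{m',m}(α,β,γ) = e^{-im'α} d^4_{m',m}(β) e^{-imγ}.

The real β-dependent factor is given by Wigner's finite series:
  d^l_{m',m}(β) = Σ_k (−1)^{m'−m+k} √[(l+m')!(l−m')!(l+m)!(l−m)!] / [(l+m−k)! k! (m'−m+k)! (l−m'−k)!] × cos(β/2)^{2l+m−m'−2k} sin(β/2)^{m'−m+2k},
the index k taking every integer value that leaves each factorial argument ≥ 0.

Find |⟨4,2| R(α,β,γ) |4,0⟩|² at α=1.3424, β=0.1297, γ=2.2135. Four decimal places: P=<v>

P=0.0015

D^4_{2,0}(1.3424,0.1297,2.2135) = e^{-i·2·1.3424}·d^4_{2,0}(0.1297)·e^{-i·0·2.2135}. Compute d first:
With c≡cos(β/2)=0.997898 and s≡sin(β/2)=0.064805, N=[720·2·24·24]^{1/2}=910.735966
k∈{0,1,2} keeps every argument non-negative
  k=0: (−1)^2·910.7360/(96)·0.9979^6·0.0648^2 = +0.039341
  k=1: (−1)^3·910.7360/(36)·0.9979^4·0.0648^4 = -0.000442
  k=2: (−1)^4·910.7360/(96)·0.9979^2·0.0648^6 = +0.000001
d^4_{2,0}(0.1297) = +0.039341 -0.000442 +0.000001 = +0.038900
|D^4_{2,0}|² = |d^4_{2,0}(β)|² = (+0.038900)² = 0.001513 (the z-rotation phases have unit modulus)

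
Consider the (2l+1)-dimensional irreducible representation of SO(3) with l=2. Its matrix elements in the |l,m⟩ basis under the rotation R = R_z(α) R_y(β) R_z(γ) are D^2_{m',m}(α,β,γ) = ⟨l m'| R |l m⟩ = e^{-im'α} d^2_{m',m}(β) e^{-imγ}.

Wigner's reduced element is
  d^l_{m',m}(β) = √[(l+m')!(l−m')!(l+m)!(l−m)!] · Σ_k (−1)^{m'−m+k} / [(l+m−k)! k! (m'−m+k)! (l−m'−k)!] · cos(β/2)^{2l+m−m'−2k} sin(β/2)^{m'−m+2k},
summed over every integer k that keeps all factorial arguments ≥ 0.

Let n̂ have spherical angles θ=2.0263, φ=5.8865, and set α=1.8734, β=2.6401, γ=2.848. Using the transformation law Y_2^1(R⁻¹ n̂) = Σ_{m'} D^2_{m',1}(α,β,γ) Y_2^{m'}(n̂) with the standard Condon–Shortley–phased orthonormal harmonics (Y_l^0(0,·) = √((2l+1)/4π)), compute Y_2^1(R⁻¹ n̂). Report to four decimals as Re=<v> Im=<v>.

Need the full column D^2_{m',1} for m'=−2..2 at α=1.8734, β=2.6401, γ=2.848.
cos(β/2)=0.248127, sin(β/2)=0.968728
d^2_{-2,1}: single k=3 term ⇒ +0.451138;  D = +0.280855+0.353051i
d^2_{-1,1}: k∈[2..3] ⇒ +0.173330 -0.880656 = -0.707327;  D = -0.397163+0.585297i
d^2_{0,1}: k∈[1..2] ⇒ +0.036249 -0.552528 = -0.516279;  D = +0.494188+0.149408i
d^2_{1,1}: k∈[0..1] ⇒ +0.003790 -0.173330 = -0.169539;  D = -0.001528-0.169532i
d^2_{2,1}: single k=0 term ⇒ -0.029597;  D = -0.028172+0.009074i
Y_2^{m'}(θ=2.0263,φ=5.8865) and Σ D·Y over m':
  (+0.2809+0.3531i)·(+0.2185+0.2220i)  (-0.3972+0.5853i)·(-0.2815-0.1179i)  (+0.4942+0.1494i)·(-0.1323+0.0000i)  (-0.0015-0.1695i)·(+0.2815-0.1179i)  (-0.0282+0.0091i)·(+0.2185-0.2220i)
Y_2^1(R⁻¹ n̂) = +0.073870-0.037495i

Re=0.0739 Im=-0.0375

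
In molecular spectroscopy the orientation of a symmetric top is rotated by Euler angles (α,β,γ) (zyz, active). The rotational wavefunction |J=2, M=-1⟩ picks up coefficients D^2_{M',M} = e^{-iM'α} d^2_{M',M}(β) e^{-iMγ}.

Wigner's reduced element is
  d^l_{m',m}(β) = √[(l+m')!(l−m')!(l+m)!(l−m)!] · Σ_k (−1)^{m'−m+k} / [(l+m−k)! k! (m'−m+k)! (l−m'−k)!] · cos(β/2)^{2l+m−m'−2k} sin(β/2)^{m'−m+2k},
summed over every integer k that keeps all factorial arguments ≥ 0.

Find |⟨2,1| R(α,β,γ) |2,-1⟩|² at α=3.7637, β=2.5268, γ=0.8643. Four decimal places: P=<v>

P=0.3315

Split into d^2_{1,-1}(β=2.5268) × two z-phases.
With c≡cos(β/2)=0.302578 and s≡sin(β/2)=0.953125, N=[6·1·1·6]^{1/2}=6.000000
The bounds max(0,m−m')=0 and min(l+m,l−m')=1 give 2 terms
  k=0: (−1)^2·6.0000/(2)·0.3026^2·0.9531^2 = +0.249514
  k=1: (−1)^3·6.0000/(6)·0.3026^0·0.9531^4 = -0.825275
d^2_{1,-1}(2.5268) = +0.249514 -0.825275 = -0.575761
|D^2_{1,-1}|² = |d^2_{1,-1}(β)|² = (-0.575761)² = 0.331500 (the z-rotation phases have unit modulus)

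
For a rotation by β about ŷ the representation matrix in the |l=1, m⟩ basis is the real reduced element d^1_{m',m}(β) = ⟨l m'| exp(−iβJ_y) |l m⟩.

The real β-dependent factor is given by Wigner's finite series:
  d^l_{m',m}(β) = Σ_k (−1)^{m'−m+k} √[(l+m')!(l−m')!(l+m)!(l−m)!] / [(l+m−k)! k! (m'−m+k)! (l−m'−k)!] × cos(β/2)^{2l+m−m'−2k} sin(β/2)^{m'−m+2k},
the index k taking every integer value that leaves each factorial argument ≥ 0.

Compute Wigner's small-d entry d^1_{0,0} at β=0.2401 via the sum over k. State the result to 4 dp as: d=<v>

d=0.9713

d^1_{0,0}(β=0.2401) via Wigner's sum:
Half-angle: c=0.992803, s=0.119762. N=√(1·1·1·1)=1.000000
k: max(0,(0)−(0))=0 … min(1+(0),1−(0))=1
  k=0: (−1)^0·1.0000/(1)·0.9928^2·0.1198^0 = +0.985657
  k=1: (−1)^1·1.0000/(1)·0.9928^0·0.1198^2 = -0.014343
d^1_{0,0}(0.2401) = +0.985657 -0.014343 = +0.971314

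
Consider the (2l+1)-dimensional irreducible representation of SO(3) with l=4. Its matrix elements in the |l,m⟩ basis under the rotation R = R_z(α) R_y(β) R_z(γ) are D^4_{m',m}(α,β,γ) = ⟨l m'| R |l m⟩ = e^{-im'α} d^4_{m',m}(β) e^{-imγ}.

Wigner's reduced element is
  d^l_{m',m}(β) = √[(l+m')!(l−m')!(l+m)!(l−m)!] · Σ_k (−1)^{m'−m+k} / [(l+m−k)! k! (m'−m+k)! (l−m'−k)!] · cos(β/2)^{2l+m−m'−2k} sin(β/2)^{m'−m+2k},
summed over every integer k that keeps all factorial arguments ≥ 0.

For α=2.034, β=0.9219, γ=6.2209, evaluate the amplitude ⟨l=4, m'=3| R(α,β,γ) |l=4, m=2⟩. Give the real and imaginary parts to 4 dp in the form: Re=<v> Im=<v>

Re=-0.1908 Im=-0.0602

D^4_{3,2}(2.034,0.9219,6.2209) = e^{-i·3·2.034}·d^4_{3,2}(0.9219)·e^{-i·2·6.2209}. Compute d first:
c=cos(0.9219/2)=0.895630, s=sin(0.9219/2)=0.444799; N=√[5040·1·720·2]=2693.993318
Admissible k: 0..1 (factorial args all ≥0)
  k=0: (−1)^1·2693.9933/(720)·0.8956^7·0.4448^1 = -0.769360
  k=1: (−1)^2·2693.9933/(240)·0.8956^5·0.4448^3 = +0.569274
d^4_{3,2}(0.9219) = -0.769360 +0.569274 = -0.200086
Phases: e^{-i·(3)·2.034}=+0.983631+0.180196i, e^{-i·(2)·6.2209}=+0.992251+0.124249i ⇒ D=-0.190806-0.060229i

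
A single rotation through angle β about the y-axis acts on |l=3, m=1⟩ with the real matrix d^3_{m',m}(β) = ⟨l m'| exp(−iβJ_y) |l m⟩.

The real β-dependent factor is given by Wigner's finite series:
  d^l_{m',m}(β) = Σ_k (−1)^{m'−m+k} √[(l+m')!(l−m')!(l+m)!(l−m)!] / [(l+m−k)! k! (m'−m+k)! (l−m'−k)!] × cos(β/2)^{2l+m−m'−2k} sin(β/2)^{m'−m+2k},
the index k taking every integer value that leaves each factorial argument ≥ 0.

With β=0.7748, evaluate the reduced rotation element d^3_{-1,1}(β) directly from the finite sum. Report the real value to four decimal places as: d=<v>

d^3_{-1,1}(β=0.7748) via Wigner's sum:
Half-angle: c=0.925894, s=0.377782. N=√(2·24·24·2)=48.000000
k: max(0,(1)−(-1))=2 … min(3+(1),3−(-1))=4
  k=2: (−1)^0·48.0000/(8)·0.9259^4·0.3778^2 = +0.629333
  k=3: (−1)^1·48.0000/(6)·0.9259^2·0.3778^4 = -0.139695
  k=4: (−1)^2·48.0000/(48)·0.9259^0·0.3778^6 = +0.002907
d^3_{-1,1}(0.7748) = +0.629333 -0.139695 +0.002907 = +0.492545

d=0.4925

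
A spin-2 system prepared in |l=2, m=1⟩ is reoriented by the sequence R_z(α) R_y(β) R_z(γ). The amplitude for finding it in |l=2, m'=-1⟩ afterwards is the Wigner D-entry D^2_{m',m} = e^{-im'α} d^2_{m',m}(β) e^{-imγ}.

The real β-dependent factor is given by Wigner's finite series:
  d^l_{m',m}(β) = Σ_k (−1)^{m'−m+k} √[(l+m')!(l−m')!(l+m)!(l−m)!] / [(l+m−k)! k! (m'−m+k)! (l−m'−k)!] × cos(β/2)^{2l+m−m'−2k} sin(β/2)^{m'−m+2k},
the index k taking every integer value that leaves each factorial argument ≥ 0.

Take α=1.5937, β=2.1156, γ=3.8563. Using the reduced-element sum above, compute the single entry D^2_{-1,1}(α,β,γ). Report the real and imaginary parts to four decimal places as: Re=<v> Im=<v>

Re=0.0177 Im=0.0213

D^2_{-1,1}(1.5937,2.1156,3.8563) = e^{-i·-1·1.5937}·d^2_{-1,1}(2.1156)·e^{-i·1·3.8563}. Compute d first:
With c≡cos(β/2)=0.490790 and s≡sin(β/2)=0.871278, N=[1·6·6·1]^{1/2}=6.000000
Admissible k: 2..3 (factorial args all ≥0)
  k=2: (−1)^0·6.0000/(2)·0.4908^2·0.8713^2 = +0.548563
  k=3: (−1)^1·6.0000/(6)·0.4908^0·0.8713^4 = -0.576271
d^2_{-1,1}(2.1156) = +0.548563 -0.576271 = -0.027708
Attach z-rotation phases: D = e^{-i(-1)(1.5937)}·(-0.027708)·e^{-i(1)(3.8563)} = +0.017676+0.021338i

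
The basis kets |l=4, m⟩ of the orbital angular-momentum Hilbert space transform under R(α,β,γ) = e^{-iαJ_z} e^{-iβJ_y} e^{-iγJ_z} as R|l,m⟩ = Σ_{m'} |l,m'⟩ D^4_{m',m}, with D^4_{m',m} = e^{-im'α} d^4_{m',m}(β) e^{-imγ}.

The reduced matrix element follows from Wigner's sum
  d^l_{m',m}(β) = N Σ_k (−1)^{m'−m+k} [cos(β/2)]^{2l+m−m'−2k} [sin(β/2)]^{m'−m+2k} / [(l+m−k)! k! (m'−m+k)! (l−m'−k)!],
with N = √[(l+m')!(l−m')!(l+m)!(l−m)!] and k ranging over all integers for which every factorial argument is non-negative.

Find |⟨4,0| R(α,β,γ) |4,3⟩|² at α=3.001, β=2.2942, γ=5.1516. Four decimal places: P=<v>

First d^4_{0,3}(β=2.2942), then the phase factors e^{-i(0)α} and e^{-i(3)γ}:
c=cos(2.2942/2)=0.411133, s=sin(2.2942/2)=0.911575; N=√[24·24·5040·1]=1703.830978
Admissible k: 3..4 (factorial args all ≥0)
  k=3: (−1)^0·1703.8310/(144)·0.4111^5·0.9116^3 = +0.105282
  k=4: (−1)^1·1703.8310/(144)·0.4111^3·0.9116^5 = -0.517575
d^4_{0,3}(2.2942) = +0.105282 -0.517575 = -0.412294
|D^4_{0,3}|² = |d^4_{0,3}(β)|² = (-0.412294)² = 0.169986 (the z-rotation phases have unit modulus)

P=0.1700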